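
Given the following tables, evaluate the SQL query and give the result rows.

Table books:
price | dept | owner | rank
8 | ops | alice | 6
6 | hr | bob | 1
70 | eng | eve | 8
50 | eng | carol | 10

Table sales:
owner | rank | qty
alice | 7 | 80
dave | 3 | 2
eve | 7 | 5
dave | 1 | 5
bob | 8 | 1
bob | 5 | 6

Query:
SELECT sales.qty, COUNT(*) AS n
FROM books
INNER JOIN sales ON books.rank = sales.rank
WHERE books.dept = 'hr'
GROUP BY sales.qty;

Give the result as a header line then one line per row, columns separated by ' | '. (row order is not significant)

After JOIN sales (2 rows):
books.price | books.dept | books.owner | books.rank | sales.owner | sales.rank | sales.qty
6 | hr | bob | 1 | dave | 1 | 5
70 | eng | eve | 8 | bob | 8 | 1
After WHERE (1 rows):
books.price | books.dept | books.owner | books.rank | sales.owner | sales.rank | sales.qty
6 | hr | bob | 1 | dave | 1 | 5
After GROUP BY (1 rows):
sales.qty | n
5 | 1

== RESULT ==
sales.qty | n
5 | 1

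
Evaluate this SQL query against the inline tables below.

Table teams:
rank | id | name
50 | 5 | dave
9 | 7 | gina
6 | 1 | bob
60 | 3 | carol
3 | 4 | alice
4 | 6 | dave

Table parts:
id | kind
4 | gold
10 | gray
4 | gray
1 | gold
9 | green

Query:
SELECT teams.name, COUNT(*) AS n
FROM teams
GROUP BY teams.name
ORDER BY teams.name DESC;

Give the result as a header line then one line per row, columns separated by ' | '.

After GROUP BY (5 rows):
teams.name | n
dave | 2
gina | 1
bob | 1
carol | 1
alice | 1
After ORDER BY (5 rows):
teams.name | n
gina | 1
dave | 2
carol | 1
bob | 1
alice | 1

== RESULT ==
teams.name | n
gina | 1
dave | 2
carol | 1
bob | 1
alice | 1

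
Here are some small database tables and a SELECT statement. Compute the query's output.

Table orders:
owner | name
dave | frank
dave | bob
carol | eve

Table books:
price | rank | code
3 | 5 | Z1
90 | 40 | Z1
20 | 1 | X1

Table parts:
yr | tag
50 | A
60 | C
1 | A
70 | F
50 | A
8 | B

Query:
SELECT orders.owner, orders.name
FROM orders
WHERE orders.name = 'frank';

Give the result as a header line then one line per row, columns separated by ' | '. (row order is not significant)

After WHERE (1 rows):
orders.owner | orders.name
dave | frank
After SELECT (1 rows):
orders.owner | orders.name
dave | frank

== RESULT ==
orders.owner | orders.name
dave | frank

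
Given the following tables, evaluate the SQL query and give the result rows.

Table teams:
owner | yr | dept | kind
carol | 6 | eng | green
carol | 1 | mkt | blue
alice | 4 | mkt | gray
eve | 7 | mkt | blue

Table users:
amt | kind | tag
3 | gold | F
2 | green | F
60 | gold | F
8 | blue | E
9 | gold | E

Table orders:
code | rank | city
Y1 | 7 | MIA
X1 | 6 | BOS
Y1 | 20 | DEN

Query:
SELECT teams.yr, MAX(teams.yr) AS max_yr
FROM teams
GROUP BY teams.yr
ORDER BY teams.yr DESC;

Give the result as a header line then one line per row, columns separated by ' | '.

== RESULT ==
teams.yr | max_yr
7 | 7
6 | 6
4 | 4
1 | 1

Derivation:
After GROUP BY (4 rows):
teams.yr | max_yr
6 | 6
1 | 1
4 | 4
7 | 7
After ORDER BY (4 rows):
teams.yr | max_yr
7 | 7
6 | 6
4 | 4
1 | 1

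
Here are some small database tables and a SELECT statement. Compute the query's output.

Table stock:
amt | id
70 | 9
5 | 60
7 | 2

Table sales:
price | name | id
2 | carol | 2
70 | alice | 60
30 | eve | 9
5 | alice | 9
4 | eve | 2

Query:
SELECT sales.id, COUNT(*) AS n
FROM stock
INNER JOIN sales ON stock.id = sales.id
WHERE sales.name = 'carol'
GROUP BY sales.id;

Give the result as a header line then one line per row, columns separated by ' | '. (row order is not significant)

== RESULT ==
sales.id | n
2 | 1

Derivation:
After JOIN sales (5 rows):
stock.amt | stock.id | sales.price | sales.name | sales.id
70 | 9 | 30 | eve | 9
70 | 9 | 5 | alice | 9
5 | 60 | 70 | alice | 60
7 | 2 | 2 | carol | 2
7 | 2 | 4 | eve | 2
After WHERE (1 rows):
stock.amt | stock.id | sales.price | sales.name | sales.id
7 | 2 | 2 | carol | 2
After GROUP BY (1 rows):
sales.id | n
2 | 1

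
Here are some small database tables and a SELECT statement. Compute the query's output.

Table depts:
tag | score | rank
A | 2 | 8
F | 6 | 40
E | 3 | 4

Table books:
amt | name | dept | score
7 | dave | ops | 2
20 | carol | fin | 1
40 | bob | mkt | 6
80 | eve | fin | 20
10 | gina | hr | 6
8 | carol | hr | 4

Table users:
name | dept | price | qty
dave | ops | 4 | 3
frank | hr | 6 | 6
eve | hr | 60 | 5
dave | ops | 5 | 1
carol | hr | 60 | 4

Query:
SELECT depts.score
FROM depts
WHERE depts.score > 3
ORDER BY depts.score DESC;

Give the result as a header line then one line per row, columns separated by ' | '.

After WHERE (1 rows):
depts.tag | depts.score | depts.rank
F | 6 | 40
After SELECT (1 rows):
depts.score
6
After ORDER BY (1 rows):
depts.score
6

== RESULT ==
depts.score
6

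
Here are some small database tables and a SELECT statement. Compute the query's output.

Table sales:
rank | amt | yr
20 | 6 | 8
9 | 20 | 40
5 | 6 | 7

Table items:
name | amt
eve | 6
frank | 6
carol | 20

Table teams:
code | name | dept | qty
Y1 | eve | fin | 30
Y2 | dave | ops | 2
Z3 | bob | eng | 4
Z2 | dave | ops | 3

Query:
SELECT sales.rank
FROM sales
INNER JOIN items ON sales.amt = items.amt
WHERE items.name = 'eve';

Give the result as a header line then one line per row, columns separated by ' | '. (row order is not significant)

== RESULT ==
sales.rank
20
5

Derivation:
After JOIN items (5 rows):
sales.rank | sales.amt | sales.yr | items.name | items.amt
20 | 6 | 8 | eve | 6
20 | 6 | 8 | frank | 6
9 | 20 | 40 | carol | 20
5 | 6 | 7 | eve | 6
5 | 6 | 7 | frank | 6
After WHERE (2 rows):
sales.rank | sales.amt | sales.yr | items.name | items.amt
20 | 6 | 8 | eve | 6
5 | 6 | 7 | eve | 6
After SELECT (2 rows):
sales.rank
20
5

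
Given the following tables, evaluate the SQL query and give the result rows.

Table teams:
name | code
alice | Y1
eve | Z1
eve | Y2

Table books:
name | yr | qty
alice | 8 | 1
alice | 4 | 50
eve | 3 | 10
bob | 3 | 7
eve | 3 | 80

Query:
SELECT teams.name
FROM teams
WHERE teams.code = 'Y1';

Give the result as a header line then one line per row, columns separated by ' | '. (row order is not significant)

After WHERE (1 rows):
teams.name | teams.code
alice | Y1
After SELECT (1 rows):
teams.name
alice

== RESULT ==
teams.name
alice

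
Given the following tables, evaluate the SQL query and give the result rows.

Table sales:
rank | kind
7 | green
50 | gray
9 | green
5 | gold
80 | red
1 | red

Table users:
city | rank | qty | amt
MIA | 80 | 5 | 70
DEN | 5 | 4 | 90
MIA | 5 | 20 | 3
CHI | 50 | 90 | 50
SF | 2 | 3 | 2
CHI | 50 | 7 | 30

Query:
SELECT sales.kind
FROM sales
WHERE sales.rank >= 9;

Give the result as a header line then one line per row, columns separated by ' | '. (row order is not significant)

== RESULT ==
sales.kind
gray
green
red

Derivation:
After WHERE (3 rows):
sales.rank | sales.kind
50 | gray
9 | green
80 | red
After SELECT (3 rows):
sales.kind
gray
green
red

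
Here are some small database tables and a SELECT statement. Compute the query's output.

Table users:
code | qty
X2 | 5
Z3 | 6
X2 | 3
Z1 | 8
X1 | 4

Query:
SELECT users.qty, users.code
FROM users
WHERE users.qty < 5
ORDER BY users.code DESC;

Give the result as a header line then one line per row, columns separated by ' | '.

After WHERE (2 rows):
users.code | users.qty
X2 | 3
X1 | 4
After SELECT (2 rows):
users.qty | users.code
3 | X2
4 | X1
After ORDER BY (2 rows):
users.qty | users.code
3 | X2
4 | X1

== RESULT ==
users.qty | users.code
3 | X2
4 | X1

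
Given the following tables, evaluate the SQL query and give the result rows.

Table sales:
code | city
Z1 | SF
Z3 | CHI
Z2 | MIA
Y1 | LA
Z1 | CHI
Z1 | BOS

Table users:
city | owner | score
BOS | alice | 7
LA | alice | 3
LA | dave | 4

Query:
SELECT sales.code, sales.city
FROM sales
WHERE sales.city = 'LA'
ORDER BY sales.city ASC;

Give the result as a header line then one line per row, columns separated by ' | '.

== RESULT ==
sales.code | sales.city
Y1 | LA

Derivation:
After WHERE (1 rows):
sales.code | sales.city
Y1 | LA
After SELECT (1 rows):
sales.code | sales.city
Y1 | LA
After ORDER BY (1 rows):
sales.code | sales.city
Y1 | LA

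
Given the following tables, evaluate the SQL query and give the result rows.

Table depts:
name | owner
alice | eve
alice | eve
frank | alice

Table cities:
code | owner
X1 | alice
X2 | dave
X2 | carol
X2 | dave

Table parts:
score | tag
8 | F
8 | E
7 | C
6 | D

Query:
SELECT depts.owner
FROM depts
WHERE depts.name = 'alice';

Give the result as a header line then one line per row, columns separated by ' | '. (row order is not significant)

== RESULT ==
depts.owner
eve
eve

Derivation:
After WHERE (2 rows):
depts.name | depts.owner
alice | eve
alice | eve
After SELECT (2 rows):
depts.owner
eve
eve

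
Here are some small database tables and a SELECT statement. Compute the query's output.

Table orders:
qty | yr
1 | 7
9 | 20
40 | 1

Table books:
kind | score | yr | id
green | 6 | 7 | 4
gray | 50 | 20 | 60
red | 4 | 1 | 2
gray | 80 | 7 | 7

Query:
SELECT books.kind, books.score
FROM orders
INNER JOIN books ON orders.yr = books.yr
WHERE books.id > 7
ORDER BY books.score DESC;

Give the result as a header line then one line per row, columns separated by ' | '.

== RESULT ==
books.kind | books.score
gray | 50

Derivation:
After JOIN books (4 rows):
orders.qty | orders.yr | books.kind | books.score | books.yr | books.id
1 | 7 | green | 6 | 7 | 4
1 | 7 | gray | 80 | 7 | 7
9 | 20 | gray | 50 | 20 | 60
40 | 1 | red | 4 | 1 | 2
After WHERE (1 rows):
orders.qty | orders.yr | books.kind | books.score | books.yr | books.id
9 | 20 | gray | 50 | 20 | 60
After SELECT (1 rows):
books.kind | books.score
gray | 50
After ORDER BY (1 rows):
books.kind | books.score
gray | 50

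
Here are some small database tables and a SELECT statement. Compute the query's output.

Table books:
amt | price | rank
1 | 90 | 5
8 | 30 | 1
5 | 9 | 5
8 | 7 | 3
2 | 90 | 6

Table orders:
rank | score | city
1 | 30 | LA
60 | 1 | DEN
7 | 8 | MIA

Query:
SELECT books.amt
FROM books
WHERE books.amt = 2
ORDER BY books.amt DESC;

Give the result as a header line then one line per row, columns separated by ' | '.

== RESULT ==
books.amt
2

Derivation:
After WHERE (1 rows):
books.amt | books.price | books.rank
2 | 90 | 6
After SELECT (1 rows):
books.amt
2
After ORDER BY (1 rows):
books.amt
2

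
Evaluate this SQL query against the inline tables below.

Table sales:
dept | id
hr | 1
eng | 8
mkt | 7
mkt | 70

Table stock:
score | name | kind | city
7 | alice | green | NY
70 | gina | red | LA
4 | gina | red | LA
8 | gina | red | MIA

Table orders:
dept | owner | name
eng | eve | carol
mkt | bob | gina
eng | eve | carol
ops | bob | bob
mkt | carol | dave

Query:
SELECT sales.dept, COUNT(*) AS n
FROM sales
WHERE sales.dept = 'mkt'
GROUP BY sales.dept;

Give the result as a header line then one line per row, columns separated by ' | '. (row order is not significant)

After WHERE (2 rows):
sales.dept | sales.id
mkt | 7
mkt | 70
After GROUP BY (1 rows):
sales.dept | n
mkt | 2

== RESULT ==
sales.dept | n
mkt | 2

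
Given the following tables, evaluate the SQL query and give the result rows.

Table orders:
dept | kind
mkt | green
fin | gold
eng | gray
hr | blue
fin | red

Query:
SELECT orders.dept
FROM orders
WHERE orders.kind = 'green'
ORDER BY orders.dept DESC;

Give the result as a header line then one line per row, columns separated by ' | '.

After WHERE (1 rows):
orders.dept | orders.kind
mkt | green
After SELECT (1 rows):
orders.dept
mkt
After ORDER BY (1 rows):
orders.dept
mkt

== RESULT ==
orders.dept
mkt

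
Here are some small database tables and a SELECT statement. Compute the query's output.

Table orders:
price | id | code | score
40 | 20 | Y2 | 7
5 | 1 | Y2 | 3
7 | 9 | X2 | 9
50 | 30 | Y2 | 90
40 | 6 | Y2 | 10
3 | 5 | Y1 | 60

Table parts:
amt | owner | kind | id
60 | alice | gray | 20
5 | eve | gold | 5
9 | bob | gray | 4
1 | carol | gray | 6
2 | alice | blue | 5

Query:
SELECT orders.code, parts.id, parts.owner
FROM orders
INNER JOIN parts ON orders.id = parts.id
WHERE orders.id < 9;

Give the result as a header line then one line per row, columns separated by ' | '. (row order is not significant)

After JOIN parts (4 rows):
orders.price | orders.id | orders.code | orders.score | parts.amt | parts.owner | parts.kind | parts.id
40 | 20 | Y2 | 7 | 60 | alice | gray | 20
40 | 6 | Y2 | 10 | 1 | carol | gray | 6
3 | 5 | Y1 | 60 | 5 | eve | gold | 5
3 | 5 | Y1 | 60 | 2 | alice | blue | 5
After WHERE (3 rows):
orders.price | orders.id | orders.code | orders.score | parts.amt | parts.owner | parts.kind | parts.id
40 | 6 | Y2 | 10 | 1 | carol | gray | 6
3 | 5 | Y1 | 60 | 5 | eve | gold | 5
3 | 5 | Y1 | 60 | 2 | alice | blue | 5
After SELECT (3 rows):
orders.code | parts.id | parts.owner
Y2 | 6 | carol
Y1 | 5 | eve
Y1 | 5 | alice

== RESULT ==
orders.code | parts.id | parts.owner
Y2 | 6 | carol
Y1 | 5 | eve
Y1 | 5 | alice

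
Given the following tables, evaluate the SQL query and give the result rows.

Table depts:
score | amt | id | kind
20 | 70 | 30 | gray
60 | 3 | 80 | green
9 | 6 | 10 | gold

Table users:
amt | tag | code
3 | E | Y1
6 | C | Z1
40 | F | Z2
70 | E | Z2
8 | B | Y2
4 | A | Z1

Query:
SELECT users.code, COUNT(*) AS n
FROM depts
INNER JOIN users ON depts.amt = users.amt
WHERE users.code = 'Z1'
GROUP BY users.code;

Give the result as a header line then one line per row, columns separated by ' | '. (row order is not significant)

== RESULT ==
users.code | n
Z1 | 1

Derivation:
After JOIN users (3 rows):
depts.score | depts.amt | depts.id | depts.kind | users.amt | users.tag | users.code
20 | 70 | 30 | gray | 70 | E | Z2
60 | 3 | 80 | green | 3 | E | Y1
9 | 6 | 10 | gold | 6 | C | Z1
After WHERE (1 rows):
depts.score | depts.amt | depts.id | depts.kind | users.amt | users.tag | users.code
9 | 6 | 10 | gold | 6 | C | Z1
After GROUP BY (1 rows):
users.code | n
Z1 | 1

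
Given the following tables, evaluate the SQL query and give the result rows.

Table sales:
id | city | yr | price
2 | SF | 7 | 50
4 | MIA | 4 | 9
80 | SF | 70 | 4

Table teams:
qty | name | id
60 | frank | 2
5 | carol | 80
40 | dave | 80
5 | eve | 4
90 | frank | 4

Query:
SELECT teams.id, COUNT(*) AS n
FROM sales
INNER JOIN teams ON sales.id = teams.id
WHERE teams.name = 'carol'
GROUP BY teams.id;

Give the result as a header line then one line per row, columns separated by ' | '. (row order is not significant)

After JOIN teams (5 rows):
sales.id | sales.city | sales.yr | sales.price | teams.qty | teams.name | teams.id
2 | SF | 7 | 50 | 60 | frank | 2
4 | MIA | 4 | 9 | 5 | eve | 4
4 | MIA | 4 | 9 | 90 | frank | 4
80 | SF | 70 | 4 | 5 | carol | 80
80 | SF | 70 | 4 | 40 | dave | 80
After WHERE (1 rows):
sales.id | sales.city | sales.yr | sales.price | teams.qty | teams.name | teams.id
80 | SF | 70 | 4 | 5 | carol | 80
After GROUP BY (1 rows):
teams.id | n
80 | 1

== RESULT ==
teams.id | n
80 | 1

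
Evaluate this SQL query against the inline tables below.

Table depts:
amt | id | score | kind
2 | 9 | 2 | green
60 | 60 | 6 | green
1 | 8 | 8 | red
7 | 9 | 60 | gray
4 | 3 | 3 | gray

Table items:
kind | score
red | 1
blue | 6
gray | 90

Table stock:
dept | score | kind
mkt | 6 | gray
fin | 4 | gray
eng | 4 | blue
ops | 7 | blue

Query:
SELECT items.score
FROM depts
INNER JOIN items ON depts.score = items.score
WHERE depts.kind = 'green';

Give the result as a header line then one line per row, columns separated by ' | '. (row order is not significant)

== RESULT ==
items.score
6

Derivation:
After JOIN items (1 rows):
depts.amt | depts.id | depts.score | depts.kind | items.kind | items.score
60 | 60 | 6 | green | blue | 6
After WHERE (1 rows):
depts.amt | depts.id | depts.score | depts.kind | items.kind | items.score
60 | 60 | 6 | green | blue | 6
After SELECT (1 rows):
items.score
6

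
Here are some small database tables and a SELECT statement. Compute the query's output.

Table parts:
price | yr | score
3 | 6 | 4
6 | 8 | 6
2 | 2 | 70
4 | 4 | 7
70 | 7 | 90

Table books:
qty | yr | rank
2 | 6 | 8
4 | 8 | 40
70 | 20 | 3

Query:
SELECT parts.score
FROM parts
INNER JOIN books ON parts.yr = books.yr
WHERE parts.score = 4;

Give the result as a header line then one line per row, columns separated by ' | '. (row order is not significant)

== RESULT ==
parts.score
4

Derivation:
After JOIN books (2 rows):
parts.price | parts.yr | parts.score | books.qty | books.yr | books.rank
3 | 6 | 4 | 2 | 6 | 8
6 | 8 | 6 | 4 | 8 | 40
After WHERE (1 rows):
parts.price | parts.yr | parts.score | books.qty | books.yr | books.rank
3 | 6 | 4 | 2 | 6 | 8
After SELECT (1 rows):
parts.score
4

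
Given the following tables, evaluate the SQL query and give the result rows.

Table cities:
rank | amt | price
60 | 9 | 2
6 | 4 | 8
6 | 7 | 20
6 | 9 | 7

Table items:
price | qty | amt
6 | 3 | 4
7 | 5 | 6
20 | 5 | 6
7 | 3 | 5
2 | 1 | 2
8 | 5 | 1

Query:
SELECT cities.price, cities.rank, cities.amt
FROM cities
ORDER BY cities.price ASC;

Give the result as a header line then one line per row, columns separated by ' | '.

After SELECT (4 rows):
cities.price | cities.rank | cities.amt
2 | 60 | 9
8 | 6 | 4
20 | 6 | 7
7 | 6 | 9
After ORDER BY (4 rows):
cities.price | cities.rank | cities.amt
2 | 60 | 9
7 | 6 | 9
8 | 6 | 4
20 | 6 | 7

== RESULT ==
cities.price | cities.rank | cities.amt
2 | 60 | 9
7 | 6 | 9
8 | 6 | 4
20 | 6 | 7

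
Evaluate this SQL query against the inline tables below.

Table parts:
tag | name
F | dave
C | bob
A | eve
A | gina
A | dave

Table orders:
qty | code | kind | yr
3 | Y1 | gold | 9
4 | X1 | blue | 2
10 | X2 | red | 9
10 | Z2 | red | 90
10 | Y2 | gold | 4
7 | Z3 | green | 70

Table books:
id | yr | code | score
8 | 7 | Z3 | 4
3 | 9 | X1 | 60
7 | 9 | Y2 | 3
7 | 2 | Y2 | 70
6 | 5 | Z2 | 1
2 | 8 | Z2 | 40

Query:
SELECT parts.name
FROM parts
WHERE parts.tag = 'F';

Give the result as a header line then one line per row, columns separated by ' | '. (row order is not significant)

== RESULT ==
parts.name
dave

Derivation:
After WHERE (1 rows):
parts.tag | parts.name
F | dave
After SELECT (1 rows):
parts.name
dave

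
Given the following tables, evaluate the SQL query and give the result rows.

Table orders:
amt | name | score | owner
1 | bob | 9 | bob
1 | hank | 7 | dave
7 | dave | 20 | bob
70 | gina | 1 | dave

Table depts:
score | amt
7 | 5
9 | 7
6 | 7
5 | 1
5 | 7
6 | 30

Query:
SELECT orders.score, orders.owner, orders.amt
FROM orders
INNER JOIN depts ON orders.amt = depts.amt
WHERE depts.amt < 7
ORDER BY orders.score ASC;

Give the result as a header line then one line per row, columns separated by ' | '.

== RESULT ==
orders.score | orders.owner | orders.amt
7 | dave | 1
9 | bob | 1

Derivation:
After JOIN depts (5 rows):
orders.amt | orders.name | orders.score | orders.owner | depts.score | depts.amt
1 | bob | 9 | bob | 5 | 1
1 | hank | 7 | dave | 5 | 1
7 | dave | 20 | bob | 9 | 7
7 | dave | 20 | bob | 6 | 7
7 | dave | 20 | bob | 5 | 7
After WHERE (2 rows):
orders.amt | orders.name | orders.score | orders.owner | depts.score | depts.amt
1 | bob | 9 | bob | 5 | 1
1 | hank | 7 | dave | 5 | 1
After SELECT (2 rows):
orders.score | orders.owner | orders.amt
9 | bob | 1
7 | dave | 1
After ORDER BY (2 rows):
orders.score | orders.owner | orders.amt
7 | dave | 1
9 | bob | 1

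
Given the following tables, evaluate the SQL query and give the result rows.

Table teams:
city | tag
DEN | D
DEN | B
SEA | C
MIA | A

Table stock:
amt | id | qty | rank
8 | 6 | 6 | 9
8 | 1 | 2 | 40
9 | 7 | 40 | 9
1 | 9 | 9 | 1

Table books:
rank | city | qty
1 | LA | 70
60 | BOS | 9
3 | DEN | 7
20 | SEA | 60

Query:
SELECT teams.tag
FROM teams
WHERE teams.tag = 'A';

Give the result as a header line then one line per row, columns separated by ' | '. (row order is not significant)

After WHERE (1 rows):
teams.city | teams.tag
MIA | A
After SELECT (1 rows):
teams.tag
A

== RESULT ==
teams.tag
A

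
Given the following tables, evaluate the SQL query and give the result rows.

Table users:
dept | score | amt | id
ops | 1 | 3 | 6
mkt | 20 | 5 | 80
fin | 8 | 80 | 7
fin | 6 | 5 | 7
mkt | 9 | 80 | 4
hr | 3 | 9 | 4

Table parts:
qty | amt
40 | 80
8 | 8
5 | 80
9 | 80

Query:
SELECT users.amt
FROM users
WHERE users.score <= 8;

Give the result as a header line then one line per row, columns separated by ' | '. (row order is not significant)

== RESULT ==
users.amt
3
80
5
9

Derivation:
After WHERE (4 rows):
users.dept | users.score | users.amt | users.id
ops | 1 | 3 | 6
fin | 8 | 80 | 7
fin | 6 | 5 | 7
hr | 3 | 9 | 4
After SELECT (4 rows):
users.amt
3
80
5
9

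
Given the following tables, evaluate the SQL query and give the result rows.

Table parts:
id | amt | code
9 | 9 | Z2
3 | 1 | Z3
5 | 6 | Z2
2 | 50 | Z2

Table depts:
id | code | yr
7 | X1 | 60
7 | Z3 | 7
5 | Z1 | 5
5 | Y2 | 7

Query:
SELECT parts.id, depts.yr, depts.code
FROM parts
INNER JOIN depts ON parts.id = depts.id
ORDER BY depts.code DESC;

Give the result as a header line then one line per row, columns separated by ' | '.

== RESULT ==
parts.id | depts.yr | depts.code
5 | 5 | Z1
5 | 7 | Y2

Derivation:
After JOIN depts (2 rows):
parts.id | parts.amt | parts.code | depts.id | depts.code | depts.yr
5 | 6 | Z2 | 5 | Z1 | 5
5 | 6 | Z2 | 5 | Y2 | 7
After SELECT (2 rows):
parts.id | depts.yr | depts.code
5 | 5 | Z1
5 | 7 | Y2
After ORDER BY (2 rows):
parts.id | depts.yr | depts.code
5 | 5 | Z1
5 | 7 | Y2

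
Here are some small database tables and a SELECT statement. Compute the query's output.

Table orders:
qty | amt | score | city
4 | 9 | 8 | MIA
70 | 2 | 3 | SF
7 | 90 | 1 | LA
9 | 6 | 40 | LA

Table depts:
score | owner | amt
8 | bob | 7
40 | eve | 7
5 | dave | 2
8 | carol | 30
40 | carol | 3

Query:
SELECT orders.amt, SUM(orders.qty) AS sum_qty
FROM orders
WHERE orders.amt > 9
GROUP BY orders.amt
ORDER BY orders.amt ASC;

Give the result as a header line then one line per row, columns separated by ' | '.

== RESULT ==
orders.amt | sum_qty
90 | 7

Derivation:
After WHERE (1 rows):
orders.qty | orders.amt | orders.score | orders.city
7 | 90 | 1 | LA
After GROUP BY (1 rows):
orders.amt | sum_qty
90 | 7
After ORDER BY (1 rows):
orders.amt | sum_qty
90 | 7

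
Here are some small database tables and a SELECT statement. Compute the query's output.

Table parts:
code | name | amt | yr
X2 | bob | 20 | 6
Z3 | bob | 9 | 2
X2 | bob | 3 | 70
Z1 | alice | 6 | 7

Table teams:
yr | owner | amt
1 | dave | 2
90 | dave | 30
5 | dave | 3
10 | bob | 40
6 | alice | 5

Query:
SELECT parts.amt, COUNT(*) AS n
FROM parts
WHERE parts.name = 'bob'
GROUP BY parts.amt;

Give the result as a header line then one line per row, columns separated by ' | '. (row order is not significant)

After WHERE (3 rows):
parts.code | parts.name | parts.amt | parts.yr
X2 | bob | 20 | 6
Z3 | bob | 9 | 2
X2 | bob | 3 | 70
After GROUP BY (3 rows):
parts.amt | n
20 | 1
9 | 1
3 | 1

== RESULT ==
parts.amt | n
20 | 1
9 | 1
3 | 1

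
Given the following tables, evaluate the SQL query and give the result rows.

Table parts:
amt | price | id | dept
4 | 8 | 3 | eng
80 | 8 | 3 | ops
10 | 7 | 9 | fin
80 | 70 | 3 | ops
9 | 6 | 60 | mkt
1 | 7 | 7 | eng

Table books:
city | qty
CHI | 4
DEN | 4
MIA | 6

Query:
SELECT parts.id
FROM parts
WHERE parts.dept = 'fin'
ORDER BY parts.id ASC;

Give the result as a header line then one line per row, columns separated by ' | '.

After WHERE (1 rows):
parts.amt | parts.price | parts.id | parts.dept
10 | 7 | 9 | fin
After SELECT (1 rows):
parts.id
9
After ORDER BY (1 rows):
parts.id
9

== RESULT ==
parts.id
9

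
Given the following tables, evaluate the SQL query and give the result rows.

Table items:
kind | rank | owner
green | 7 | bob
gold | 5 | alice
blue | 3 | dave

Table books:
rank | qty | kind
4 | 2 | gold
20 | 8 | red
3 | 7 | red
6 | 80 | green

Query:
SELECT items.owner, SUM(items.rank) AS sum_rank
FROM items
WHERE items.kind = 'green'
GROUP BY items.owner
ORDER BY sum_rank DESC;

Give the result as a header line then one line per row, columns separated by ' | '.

After WHERE (1 rows):
items.kind | items.rank | items.owner
green | 7 | bob
After GROUP BY (1 rows):
items.owner | sum_rank
bob | 7
After ORDER BY (1 rows):
items.owner | sum_rank
bob | 7

== RESULT ==
items.owner | sum_rank
bob | 7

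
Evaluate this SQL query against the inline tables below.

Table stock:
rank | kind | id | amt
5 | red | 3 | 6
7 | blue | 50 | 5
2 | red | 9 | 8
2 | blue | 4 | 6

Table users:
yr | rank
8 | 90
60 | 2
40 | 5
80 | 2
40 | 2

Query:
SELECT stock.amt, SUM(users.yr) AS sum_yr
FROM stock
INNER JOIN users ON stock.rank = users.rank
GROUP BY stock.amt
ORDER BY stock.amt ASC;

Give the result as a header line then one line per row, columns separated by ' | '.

After JOIN users (7 rows):
stock.rank | stock.kind | stock.id | stock.amt | users.yr | users.rank
5 | red | 3 | 6 | 40 | 5
2 | red | 9 | 8 | 60 | 2
2 | red | 9 | 8 | 80 | 2
2 | red | 9 | 8 | 40 | 2
2 | blue | 4 | 6 | 60 | 2
2 | blue | 4 | 6 | 80 | 2
2 | blue | 4 | 6 | 40 | 2
After GROUP BY (2 rows):
stock.amt | sum_yr
6 | 220
8 | 180
After ORDER BY (2 rows):
stock.amt | sum_yr
6 | 220
8 | 180

== RESULT ==
stock.amt | sum_yr
6 | 220
8 | 180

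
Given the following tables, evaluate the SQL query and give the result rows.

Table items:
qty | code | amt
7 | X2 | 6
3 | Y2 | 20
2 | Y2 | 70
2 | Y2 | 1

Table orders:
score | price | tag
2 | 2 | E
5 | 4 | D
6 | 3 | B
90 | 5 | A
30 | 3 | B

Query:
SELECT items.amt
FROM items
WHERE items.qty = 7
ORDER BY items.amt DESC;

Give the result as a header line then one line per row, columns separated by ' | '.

== RESULT ==
items.amt
6

Derivation:
After WHERE (1 rows):
items.qty | items.code | items.amt
7 | X2 | 6
After SELECT (1 rows):
items.amt
6
After ORDER BY (1 rows):
items.amt
6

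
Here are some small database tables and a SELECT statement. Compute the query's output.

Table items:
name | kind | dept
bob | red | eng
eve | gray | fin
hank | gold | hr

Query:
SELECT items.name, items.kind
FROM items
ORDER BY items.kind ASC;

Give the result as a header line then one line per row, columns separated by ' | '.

After SELECT (3 rows):
items.name | items.kind
bob | red
eve | gray
hank | gold
After ORDER BY (3 rows):
items.name | items.kind
hank | gold
eve | gray
bob | red

== RESULT ==
items.name | items.kind
hank | gold
eve | gray
bob | red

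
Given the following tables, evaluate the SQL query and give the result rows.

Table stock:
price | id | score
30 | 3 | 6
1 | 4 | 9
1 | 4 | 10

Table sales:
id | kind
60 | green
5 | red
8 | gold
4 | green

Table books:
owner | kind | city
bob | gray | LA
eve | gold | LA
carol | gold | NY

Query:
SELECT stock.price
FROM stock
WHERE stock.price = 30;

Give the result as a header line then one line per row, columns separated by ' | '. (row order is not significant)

== RESULT ==
stock.price
30

Derivation:
After WHERE (1 rows):
stock.price | stock.id | stock.score
30 | 3 | 6
After SELECT (1 rows):
stock.price
30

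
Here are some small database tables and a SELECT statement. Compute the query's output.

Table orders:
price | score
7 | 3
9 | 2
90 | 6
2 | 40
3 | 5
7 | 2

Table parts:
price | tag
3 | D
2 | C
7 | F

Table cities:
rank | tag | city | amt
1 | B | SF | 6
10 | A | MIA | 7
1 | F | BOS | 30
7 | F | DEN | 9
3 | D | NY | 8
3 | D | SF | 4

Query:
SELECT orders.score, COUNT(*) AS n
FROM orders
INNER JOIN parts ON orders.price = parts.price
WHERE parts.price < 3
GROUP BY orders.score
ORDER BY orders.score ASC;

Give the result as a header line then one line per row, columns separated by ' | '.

After JOIN parts (4 rows):
orders.price | orders.score | parts.price | parts.tag
7 | 3 | 7 | F
2 | 40 | 2 | C
3 | 5 | 3 | D
7 | 2 | 7 | F
After WHERE (1 rows):
orders.price | orders.score | parts.price | parts.tag
2 | 40 | 2 | C
After GROUP BY (1 rows):
orders.score | n
40 | 1
After ORDER BY (1 rows):
orders.score | n
40 | 1

== RESULT ==
orders.score | n
40 | 1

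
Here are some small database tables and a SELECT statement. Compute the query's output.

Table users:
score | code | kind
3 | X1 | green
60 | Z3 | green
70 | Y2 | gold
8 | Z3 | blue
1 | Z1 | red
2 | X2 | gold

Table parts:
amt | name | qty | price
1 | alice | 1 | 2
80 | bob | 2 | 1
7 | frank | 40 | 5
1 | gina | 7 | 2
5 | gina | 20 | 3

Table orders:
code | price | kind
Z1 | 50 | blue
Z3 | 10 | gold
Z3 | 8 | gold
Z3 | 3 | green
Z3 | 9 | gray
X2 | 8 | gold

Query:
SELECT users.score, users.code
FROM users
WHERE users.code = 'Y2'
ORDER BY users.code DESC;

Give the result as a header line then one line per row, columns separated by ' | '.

== RESULT ==
users.score | users.code
70 | Y2

Derivation:
After WHERE (1 rows):
users.score | users.code | users.kind
70 | Y2 | gold
After SELECT (1 rows):
users.score | users.code
70 | Y2
After ORDER BY (1 rows):
users.score | users.code
70 | Y2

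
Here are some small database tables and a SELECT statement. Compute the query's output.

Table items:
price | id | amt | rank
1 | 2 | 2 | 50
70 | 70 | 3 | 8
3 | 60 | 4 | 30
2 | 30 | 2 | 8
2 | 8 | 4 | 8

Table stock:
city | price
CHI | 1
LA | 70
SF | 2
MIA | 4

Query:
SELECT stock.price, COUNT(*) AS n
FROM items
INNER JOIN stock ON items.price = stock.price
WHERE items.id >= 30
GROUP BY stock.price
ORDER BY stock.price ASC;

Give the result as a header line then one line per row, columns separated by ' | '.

After JOIN stock (4 rows):
items.price | items.id | items.amt | items.rank | stock.city | stock.price
1 | 2 | 2 | 50 | CHI | 1
70 | 70 | 3 | 8 | LA | 70
2 | 30 | 2 | 8 | SF | 2
2 | 8 | 4 | 8 | SF | 2
After WHERE (2 rows):
items.price | items.id | items.amt | items.rank | stock.city | stock.price
70 | 70 | 3 | 8 | LA | 70
2 | 30 | 2 | 8 | SF | 2
After GROUP BY (2 rows):
stock.price | n
70 | 1
2 | 1
After ORDER BY (2 rows):
stock.price | n
2 | 1
70 | 1

== RESULT ==
stock.price | n
2 | 1
70 | 1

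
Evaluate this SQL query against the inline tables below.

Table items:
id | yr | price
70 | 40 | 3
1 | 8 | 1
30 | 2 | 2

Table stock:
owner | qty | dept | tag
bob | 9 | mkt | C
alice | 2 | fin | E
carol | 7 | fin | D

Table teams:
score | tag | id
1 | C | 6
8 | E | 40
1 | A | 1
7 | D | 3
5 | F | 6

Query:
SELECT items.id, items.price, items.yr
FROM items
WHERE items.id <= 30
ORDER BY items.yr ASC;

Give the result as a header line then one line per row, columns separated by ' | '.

After WHERE (2 rows):
items.id | items.yr | items.price
1 | 8 | 1
30 | 2 | 2
After SELECT (2 rows):
items.id | items.price | items.yr
1 | 1 | 8
30 | 2 | 2
After ORDER BY (2 rows):
items.id | items.price | items.yr
30 | 2 | 2
1 | 1 | 8

== RESULT ==
items.id | items.price | items.yr
30 | 2 | 2
1 | 1 | 8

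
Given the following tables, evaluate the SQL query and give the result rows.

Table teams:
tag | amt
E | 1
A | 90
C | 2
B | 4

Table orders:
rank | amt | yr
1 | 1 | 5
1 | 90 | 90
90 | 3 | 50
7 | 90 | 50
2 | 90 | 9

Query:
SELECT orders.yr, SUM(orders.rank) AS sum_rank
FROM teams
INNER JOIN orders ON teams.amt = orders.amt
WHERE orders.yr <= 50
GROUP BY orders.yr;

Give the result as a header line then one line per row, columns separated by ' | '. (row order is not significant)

== RESULT ==
orders.yr | sum_rank
5 | 1
50 | 7
9 | 2

Derivation:
After JOIN orders (4 rows):
teams.tag | teams.amt | orders.rank | orders.amt | orders.yr
E | 1 | 1 | 1 | 5
A | 90 | 1 | 90 | 90
A | 90 | 7 | 90 | 50
A | 90 | 2 | 90 | 9
After WHERE (3 rows):
teams.tag | teams.amt | orders.rank | orders.amt | orders.yr
E | 1 | 1 | 1 | 5
A | 90 | 7 | 90 | 50
A | 90 | 2 | 90 | 9
After GROUP BY (3 rows):
orders.yr | sum_rank
5 | 1
50 | 7
9 | 2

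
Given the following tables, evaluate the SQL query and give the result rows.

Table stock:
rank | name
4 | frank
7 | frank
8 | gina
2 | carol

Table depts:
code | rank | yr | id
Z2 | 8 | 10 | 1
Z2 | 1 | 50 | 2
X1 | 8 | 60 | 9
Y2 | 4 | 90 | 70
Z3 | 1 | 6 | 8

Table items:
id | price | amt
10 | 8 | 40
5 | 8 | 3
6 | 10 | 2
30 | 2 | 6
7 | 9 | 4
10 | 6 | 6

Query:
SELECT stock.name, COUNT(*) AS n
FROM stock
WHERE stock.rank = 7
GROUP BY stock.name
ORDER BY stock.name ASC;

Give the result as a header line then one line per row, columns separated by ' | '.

== RESULT ==
stock.name | n
frank | 1

Derivation:
After WHERE (1 rows):
stock.rank | stock.name
7 | frank
After GROUP BY (1 rows):
stock.name | n
frank | 1
After ORDER BY (1 rows):
stock.name | n
frank | 1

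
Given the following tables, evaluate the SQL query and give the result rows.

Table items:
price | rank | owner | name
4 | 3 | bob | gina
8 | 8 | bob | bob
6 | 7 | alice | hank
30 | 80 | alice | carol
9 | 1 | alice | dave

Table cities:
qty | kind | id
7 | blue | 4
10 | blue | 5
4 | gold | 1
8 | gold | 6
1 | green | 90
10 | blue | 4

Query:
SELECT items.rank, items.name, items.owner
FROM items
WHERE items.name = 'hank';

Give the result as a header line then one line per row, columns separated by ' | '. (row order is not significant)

== RESULT ==
items.rank | items.name | items.owner
7 | hank | alice

Derivation:
After WHERE (1 rows):
items.price | items.rank | items.owner | items.name
6 | 7 | alice | hank
After SELECT (1 rows):
items.rank | items.name | items.owner
7 | hank | alice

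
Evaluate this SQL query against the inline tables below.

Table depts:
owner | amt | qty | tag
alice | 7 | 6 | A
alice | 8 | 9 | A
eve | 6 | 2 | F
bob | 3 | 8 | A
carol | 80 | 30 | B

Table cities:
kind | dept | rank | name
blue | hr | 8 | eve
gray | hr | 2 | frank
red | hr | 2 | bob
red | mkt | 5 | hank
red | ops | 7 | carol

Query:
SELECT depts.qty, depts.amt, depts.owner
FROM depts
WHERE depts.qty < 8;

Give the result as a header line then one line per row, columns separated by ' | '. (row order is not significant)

== RESULT ==
depts.qty | depts.amt | depts.owner
6 | 7 | alice
2 | 6 | eve

Derivation:
After WHERE (2 rows):
depts.owner | depts.amt | depts.qty | depts.tag
alice | 7 | 6 | A
eve | 6 | 2 | F
After SELECT (2 rows):
depts.qty | depts.amt | depts.owner
6 | 7 | alice
2 | 6 | eve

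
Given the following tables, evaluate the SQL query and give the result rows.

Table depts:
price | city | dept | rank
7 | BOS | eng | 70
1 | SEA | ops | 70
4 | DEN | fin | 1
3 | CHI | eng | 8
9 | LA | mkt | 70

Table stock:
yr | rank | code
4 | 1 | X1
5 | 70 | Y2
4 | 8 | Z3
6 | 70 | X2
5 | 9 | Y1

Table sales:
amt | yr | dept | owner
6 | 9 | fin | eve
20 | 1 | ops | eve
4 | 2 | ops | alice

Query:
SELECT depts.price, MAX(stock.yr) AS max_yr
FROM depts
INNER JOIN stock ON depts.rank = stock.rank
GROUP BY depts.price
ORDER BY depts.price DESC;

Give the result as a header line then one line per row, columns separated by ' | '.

After JOIN stock (8 rows):
depts.price | depts.city | depts.dept | depts.rank | stock.yr | stock.rank | stock.code
7 | BOS | eng | 70 | 5 | 70 | Y2
7 | BOS | eng | 70 | 6 | 70 | X2
1 | SEA | ops | 70 | 5 | 70 | Y2
1 | SEA | ops | 70 | 6 | 70 | X2
4 | DEN | fin | 1 | 4 | 1 | X1
3 | CHI | eng | 8 | 4 | 8 | Z3
9 | LA | mkt | 70 | 5 | 70 | Y2
9 | LA | mkt | 70 | 6 | 70 | X2
After GROUP BY (5 rows):
depts.price | max_yr
7 | 6
1 | 6
4 | 4
3 | 4
9 | 6
After ORDER BY (5 rows):
depts.price | max_yr
9 | 6
7 | 6
4 | 4
3 | 4
1 | 6

== RESULT ==
depts.price | max_yr
9 | 6
7 | 6
4 | 4
3 | 4
1 | 6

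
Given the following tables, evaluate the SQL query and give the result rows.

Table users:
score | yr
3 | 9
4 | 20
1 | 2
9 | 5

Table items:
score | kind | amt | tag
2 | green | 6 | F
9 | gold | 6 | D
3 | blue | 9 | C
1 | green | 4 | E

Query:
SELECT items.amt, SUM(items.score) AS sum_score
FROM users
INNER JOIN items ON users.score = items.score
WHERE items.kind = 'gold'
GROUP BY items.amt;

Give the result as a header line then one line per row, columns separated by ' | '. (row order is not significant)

== RESULT ==
items.amt | sum_score
6 | 9

Derivation:
After JOIN items (3 rows):
users.score | users.yr | items.score | items.kind | items.amt | items.tag
3 | 9 | 3 | blue | 9 | C
1 | 2 | 1 | green | 4 | E
9 | 5 | 9 | gold | 6 | D
After WHERE (1 rows):
users.score | users.yr | items.score | items.kind | items.amt | items.tag
9 | 5 | 9 | gold | 6 | D
After GROUP BY (1 rows):
items.amt | sum_score
6 | 9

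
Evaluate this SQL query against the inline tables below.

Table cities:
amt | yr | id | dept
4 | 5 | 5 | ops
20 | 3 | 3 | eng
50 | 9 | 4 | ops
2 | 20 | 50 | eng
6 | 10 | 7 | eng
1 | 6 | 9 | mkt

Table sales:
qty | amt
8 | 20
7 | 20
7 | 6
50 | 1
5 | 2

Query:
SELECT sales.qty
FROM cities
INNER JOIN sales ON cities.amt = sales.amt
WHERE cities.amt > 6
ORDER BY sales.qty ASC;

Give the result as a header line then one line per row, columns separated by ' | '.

After JOIN sales (5 rows):
cities.amt | cities.yr | cities.id | cities.dept | sales.qty | sales.amt
20 | 3 | 3 | eng | 8 | 20
20 | 3 | 3 | eng | 7 | 20
2 | 20 | 50 | eng | 5 | 2
6 | 10 | 7 | eng | 7 | 6
1 | 6 | 9 | mkt | 50 | 1
After WHERE (2 rows):
cities.amt | cities.yr | cities.id | cities.dept | sales.qty | sales.amt
20 | 3 | 3 | eng | 8 | 20
20 | 3 | 3 | eng | 7 | 20
After SELECT (2 rows):
sales.qty
8
7
After ORDER BY (2 rows):
sales.qty
7
8

== RESULT ==
sales.qty
7
8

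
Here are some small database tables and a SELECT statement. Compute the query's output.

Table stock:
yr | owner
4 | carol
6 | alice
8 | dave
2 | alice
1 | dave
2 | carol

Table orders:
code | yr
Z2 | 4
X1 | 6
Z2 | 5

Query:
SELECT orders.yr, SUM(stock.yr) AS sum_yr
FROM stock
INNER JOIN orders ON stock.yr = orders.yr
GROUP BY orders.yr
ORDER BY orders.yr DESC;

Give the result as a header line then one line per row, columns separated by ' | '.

After JOIN orders (2 rows):
stock.yr | stock.owner | orders.code | orders.yr
4 | carol | Z2 | 4
6 | alice | X1 | 6
After GROUP BY (2 rows):
orders.yr | sum_yr
4 | 4
6 | 6
After ORDER BY (2 rows):
orders.yr | sum_yr
6 | 6
4 | 4

== RESULT ==
orders.yr | sum_yr
6 | 6
4 | 4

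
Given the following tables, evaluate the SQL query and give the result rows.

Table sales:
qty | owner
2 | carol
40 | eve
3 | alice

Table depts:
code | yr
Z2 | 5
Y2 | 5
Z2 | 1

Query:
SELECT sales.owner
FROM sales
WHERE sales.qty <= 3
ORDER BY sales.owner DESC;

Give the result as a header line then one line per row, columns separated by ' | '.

After WHERE (2 rows):
sales.qty | sales.owner
2 | carol
3 | alice
After SELECT (2 rows):
sales.owner
carol
alice
After ORDER BY (2 rows):
sales.owner
carol
alice

== RESULT ==
sales.owner
carol
alice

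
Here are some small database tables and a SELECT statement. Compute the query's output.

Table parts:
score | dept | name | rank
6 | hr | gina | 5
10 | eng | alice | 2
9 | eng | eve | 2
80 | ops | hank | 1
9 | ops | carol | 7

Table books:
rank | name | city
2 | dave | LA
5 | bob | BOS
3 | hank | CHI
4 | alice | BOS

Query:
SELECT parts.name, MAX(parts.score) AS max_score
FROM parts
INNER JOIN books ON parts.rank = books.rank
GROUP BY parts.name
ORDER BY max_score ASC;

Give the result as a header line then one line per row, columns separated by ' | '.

After JOIN books (3 rows):
parts.score | parts.dept | parts.name | parts.rank | books.rank | books.name | books.city
6 | hr | gina | 5 | 5 | bob | BOS
10 | eng | alice | 2 | 2 | dave | LA
9 | eng | eve | 2 | 2 | dave | LA
After GROUP BY (3 rows):
parts.name | max_score
gina | 6
alice | 10
eve | 9
After ORDER BY (3 rows):
parts.name | max_score
gina | 6
eve | 9
alice | 10

== RESULT ==
parts.name | max_score
gina | 6
eve | 9
alice | 10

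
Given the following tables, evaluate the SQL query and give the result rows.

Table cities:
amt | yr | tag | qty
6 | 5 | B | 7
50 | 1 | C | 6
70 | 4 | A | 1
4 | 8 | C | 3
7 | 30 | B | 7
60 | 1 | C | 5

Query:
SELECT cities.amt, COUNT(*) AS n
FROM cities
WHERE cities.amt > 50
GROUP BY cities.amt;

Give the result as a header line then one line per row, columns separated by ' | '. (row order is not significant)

After WHERE (2 rows):
cities.amt | cities.yr | cities.tag | cities.qty
70 | 4 | A | 1
60 | 1 | C | 5
After GROUP BY (2 rows):
cities.amt | n
70 | 1
60 | 1

== RESULT ==
cities.amt | n
70 | 1
60 | 1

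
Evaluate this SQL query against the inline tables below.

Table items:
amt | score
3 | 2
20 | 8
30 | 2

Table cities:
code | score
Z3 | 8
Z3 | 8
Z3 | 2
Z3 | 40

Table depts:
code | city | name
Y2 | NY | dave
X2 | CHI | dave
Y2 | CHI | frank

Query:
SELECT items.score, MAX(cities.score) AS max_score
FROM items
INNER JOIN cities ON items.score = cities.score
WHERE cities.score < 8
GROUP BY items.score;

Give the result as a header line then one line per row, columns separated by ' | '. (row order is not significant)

== RESULT ==
items.score | max_score
2 | 2

Derivation:
After JOIN cities (4 rows):
items.amt | items.score | cities.code | cities.score
3 | 2 | Z3 | 2
20 | 8 | Z3 | 8
20 | 8 | Z3 | 8
30 | 2 | Z3 | 2
After WHERE (2 rows):
items.amt | items.score | cities.code | cities.score
3 | 2 | Z3 | 2
30 | 2 | Z3 | 2
After GROUP BY (1 rows):
items.score | max_score
2 | 2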